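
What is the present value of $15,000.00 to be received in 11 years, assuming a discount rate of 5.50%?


Present value formula: PV = FV / (1 + r)^t
PV = $15,000.00 / (1 + 0.055)^11
PV = $15,000.00 / 1.802092
PV = $8,323.66

PV = FV / (1 + r)^t = $8,323.66


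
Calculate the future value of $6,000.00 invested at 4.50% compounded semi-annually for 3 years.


Compound interest formula: A = P(1 + r/n)^(nt)
A = $6,000.00 × (1 + 0.045/2)^(2 × 3)
Growth factor: (1 + 0.045/2)^6 = 1.142825
A = $6,000.00 × 1.142825
A = $6,856.95

A = P(1 + r/n)^(nt) = $6,856.95


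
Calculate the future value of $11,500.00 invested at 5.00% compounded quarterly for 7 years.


Compound interest formula: A = P(1 + r/n)^(nt)
A = $11,500.00 × (1 + 0.05/4)^(4 × 7)
Growth factor: (1 + 0.05/4)^28 = 1.415992
A = $11,500.00 × 1.415992
A = $16,283.91

A = P(1 + r/n)^(nt) = $16,283.91


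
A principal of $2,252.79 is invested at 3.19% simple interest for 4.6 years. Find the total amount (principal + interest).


Total amount formula: A = P(1 + rt) = P + P·r·t
Interest: I = P × r × t = $2,252.79 × 0.0319 × 4.6 = $330.57
A = P + I = $2,252.79 + $330.57 = $2,583.36

A = P + I = P(1 + rt) = $2,583.36


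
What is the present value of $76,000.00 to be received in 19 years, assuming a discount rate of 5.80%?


Present value formula: PV = FV / (1 + r)^t
PV = $76,000.00 / (1 + 0.058)^19
PV = $76,000.00 / 2.918957
PV = $26,036.70

PV = FV / (1 + r)^t = $26,036.70


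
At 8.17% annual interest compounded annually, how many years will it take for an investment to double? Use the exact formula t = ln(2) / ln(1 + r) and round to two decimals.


Doubling condition: (1 + r)^t = 2
Take ln of both sides: t × ln(1 + r) = ln(2)
t = ln(2) / ln(1 + r)
t = 0.693147 / 0.078534
t = 8.83

t = ln(2) / ln(1 + r) = 8.83 years


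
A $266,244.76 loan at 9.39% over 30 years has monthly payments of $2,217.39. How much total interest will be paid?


Total paid over the life of the loan = PMT × n.
Total paid = $2,217.39 × 360 = $798,260.40
Total interest = total paid − principal = $798,260.40 − $266,244.76 = $532,015.64

Total interest = (PMT × n) - PV = $532,015.64


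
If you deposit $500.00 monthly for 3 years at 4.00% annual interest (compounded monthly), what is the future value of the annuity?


Future value of an ordinary annuity: FV = PMT × ((1 + r)^n − 1) / r
Monthly rate r = 0.04/12 ≈ 0.00333333, n = 36
FV = $500.00 × ((1 + 0.04/12)^36 − 1) / (0.04/12)
FV = $500.00 × 38.181562
FV = $19,090.78

FV = PMT × ((1+r)^n - 1)/r = $19,090.78


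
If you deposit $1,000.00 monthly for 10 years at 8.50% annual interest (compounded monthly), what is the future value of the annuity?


Future value of an ordinary annuity: FV = PMT × ((1 + r)^n − 1) / r
Monthly rate r = 0.085/12 ≈ 0.00708333, n = 120
FV = $1,000.00 × ((1 + 0.085/12)^120 − 1) / (0.085/12)
FV = $1,000.00 × 188.138416
FV = $188,138.42

FV = PMT × ((1+r)^n - 1)/r = $188,138.42


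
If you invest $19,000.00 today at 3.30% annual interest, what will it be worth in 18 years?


Future value formula: FV = PV × (1 + r)^t
FV = $19,000.00 × (1 + 0.033)^18
FV = $19,000.00 × 1.793931
FV = $34,084.69

FV = PV × (1 + r)^t = $34,084.69


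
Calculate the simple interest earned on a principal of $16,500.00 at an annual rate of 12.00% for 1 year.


Simple interest formula: I = P × r × t
I = $16,500.00 × 0.12 × 1
I = $1,980.00

I = P × r × t = $1,980.00


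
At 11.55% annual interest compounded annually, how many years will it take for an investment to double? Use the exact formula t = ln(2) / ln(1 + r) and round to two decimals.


Doubling condition: (1 + r)^t = 2
Take ln of both sides: t × ln(1 + r) = ln(2)
t = ln(2) / ln(1 + r)
t = 0.693147 / 0.109303
t = 6.34

t = ln(2) / ln(1 + r) = 6.34 years


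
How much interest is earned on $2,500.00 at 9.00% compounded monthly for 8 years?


Compound interest earned = final amount − principal.
A = P(1 + r/n)^(nt) = $2,500.00 × (1 + 0.09/12)^(12 × 8) = $5,122.30
Interest = A − P = $5,122.30 − $2,500.00 = $2,622.30

Interest = A - P = $2,622.30


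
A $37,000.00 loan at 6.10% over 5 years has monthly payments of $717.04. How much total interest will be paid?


Total paid over the life of the loan = PMT × n.
Total paid = $717.04 × 60 = $43,022.40
Total interest = total paid − principal = $43,022.40 − $37,000.00 = $6,022.40

Total interest = (PMT × n) - PV = $6,022.40


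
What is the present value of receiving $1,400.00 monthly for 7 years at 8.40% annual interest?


Present value of an ordinary annuity: PV = PMT × (1 − (1 + r)^(−n)) / r
Monthly rate r = 0.084/12 = 0.007, n = 84
PV = $1,400.00 × (1 − (1 + 0.084/12)^(−84)) / (0.084/12)
PV = $1,400.00 × 63.346286
PV = $88,684.80

PV = PMT × (1-(1+r)^(-n))/r = $88,684.80


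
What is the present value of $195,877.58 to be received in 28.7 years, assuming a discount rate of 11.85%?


Present value formula: PV = FV / (1 + r)^t
PV = $195,877.58 / (1 + 0.1185)^28.7
PV = $195,877.58 / 24.880143
PV = $7,872.85

PV = FV / (1 + r)^t = $7,872.85


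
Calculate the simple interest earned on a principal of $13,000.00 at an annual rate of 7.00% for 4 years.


Simple interest formula: I = P × r × t
I = $13,000.00 × 0.07 × 4
I = $3,640.00

I = P × r × t = $3,640.00


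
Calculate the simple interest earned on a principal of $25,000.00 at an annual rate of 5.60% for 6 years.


Simple interest formula: I = P × r × t
I = $25,000.00 × 0.056 × 6
I = $8,400.00

I = P × r × t = $8,400.00


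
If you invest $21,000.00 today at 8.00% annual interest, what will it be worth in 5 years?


Future value formula: FV = PV × (1 + r)^t
FV = $21,000.00 × (1 + 0.08)^5
FV = $21,000.00 × 1.469328
FV = $30,855.89

FV = PV × (1 + r)^t = $30,855.89


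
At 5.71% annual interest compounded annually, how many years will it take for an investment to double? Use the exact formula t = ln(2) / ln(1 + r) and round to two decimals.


Doubling condition: (1 + r)^t = 2
Take ln of both sides: t × ln(1 + r) = ln(2)
t = ln(2) / ln(1 + r)
t = 0.693147 / 0.055529
t = 12.48

t = ln(2) / ln(1 + r) = 12.48 years


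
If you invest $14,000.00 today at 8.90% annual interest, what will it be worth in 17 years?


Future value formula: FV = PV × (1 + r)^t
FV = $14,000.00 × (1 + 0.089)^17
FV = $14,000.00 × 4.2606313
FV = $59,648.84

FV = PV × (1 + r)^t = $59,648.84


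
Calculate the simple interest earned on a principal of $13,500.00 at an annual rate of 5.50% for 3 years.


Simple interest formula: I = P × r × t
I = $13,500.00 × 0.055 × 3
I = $2,227.50

I = P × r × t = $2,227.50


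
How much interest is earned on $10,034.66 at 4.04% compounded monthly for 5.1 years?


Compound interest earned = final amount − principal.
A = P(1 + r/n)^(nt) = $10,034.66 × (1 + 0.0404/12)^(12 × 5.1) = $12,326.35
Interest = A − P = $12,326.35 − $10,034.66 = $2,291.69

Interest = A - P = $2,291.69


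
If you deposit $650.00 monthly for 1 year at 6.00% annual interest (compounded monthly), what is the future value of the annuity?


Future value of an ordinary annuity: FV = PMT × ((1 + r)^n − 1) / r
Monthly rate r = 0.06/12 = 0.005, n = 12
FV = $650.00 × ((1 + 0.06/12)^12 − 1) / (0.06/12)
FV = $650.00 × 12.335562
FV = $8,018.12

FV = PMT × ((1+r)^n - 1)/r = $8,018.12


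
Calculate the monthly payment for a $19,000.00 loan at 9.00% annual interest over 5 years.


Loan payment formula: PMT = PV × r / (1 − (1 + r)^(−n))
Monthly rate r = 0.09/12 = 0.0075, n = 60 months
Denominator: 1 − (1 + 0.09/12)^(−60) = 0.361300
PMT = $19,000.00 × (0.09/12) / 0.361300
PMT = $394.41 per month

PMT = PV × r / (1-(1+r)^(-n)) = $394.41/month


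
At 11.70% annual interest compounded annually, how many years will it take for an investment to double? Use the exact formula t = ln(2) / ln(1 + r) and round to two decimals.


Doubling condition: (1 + r)^t = 2
Take ln of both sides: t × ln(1 + r) = ln(2)
t = ln(2) / ln(1 + r)
t = 0.693147 / 0.110647
t = 6.26

t = ln(2) / ln(1 + r) = 6.26 years


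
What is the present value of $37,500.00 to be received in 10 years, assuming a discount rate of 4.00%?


Present value formula: PV = FV / (1 + r)^t
PV = $37,500.00 / (1 + 0.04)^10
PV = $37,500.00 / 1.480244
PV = $25,333.66

PV = FV / (1 + r)^t = $25,333.66


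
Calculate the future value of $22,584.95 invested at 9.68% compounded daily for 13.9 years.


Compound interest formula: A = P(1 + r/n)^(nt)
A = $22,584.95 × (1 + 0.0968/365)^(365 × 13.9)
Growth factor: (1 + 0.0968/365)^5073.5 = 3.839498
A = $22,584.95 × 3.839498
A = $86,714.87

A = P(1 + r/n)^(nt) = $86,714.87


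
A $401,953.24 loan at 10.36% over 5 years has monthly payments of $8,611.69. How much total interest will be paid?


Total paid over the life of the loan = PMT × n.
Total paid = $8,611.69 × 60 = $516,701.40
Total interest = total paid − principal = $516,701.40 − $401,953.24 = $114,748.16

Total interest = (PMT × n) - PV = $114,748.16


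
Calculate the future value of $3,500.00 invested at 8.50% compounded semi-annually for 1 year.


Compound interest formula: A = P(1 + r/n)^(nt)
A = $3,500.00 × (1 + 0.085/2)^(2 × 1)
Growth factor: (1 + 0.085/2)^2 = 1.086806
A = $3,500.00 × 1.086806
A = $3,803.82

A = P(1 + r/n)^(nt) = $3,803.82


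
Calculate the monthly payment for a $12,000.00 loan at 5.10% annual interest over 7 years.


Loan payment formula: PMT = PV × r / (1 − (1 + r)^(−n))
Monthly rate r = 0.051/12 = 0.00425, n = 84 months
Denominator: 1 − (1 + 0.051/12)^(−84) = 0.299698
PMT = $12,000.00 × (0.051/12) / 0.299698
PMT = $170.17 per month

PMT = PV × r / (1-(1+r)^(-n)) = $170.17/month


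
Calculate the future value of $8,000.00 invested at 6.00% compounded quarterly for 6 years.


Compound interest formula: A = P(1 + r/n)^(nt)
A = $8,000.00 × (1 + 0.06/4)^(4 × 6)
Growth factor: (1 + 0.06/4)^24 = 1.429503
A = $8,000.00 × 1.429503
A = $11,436.02

A = P(1 + r/n)^(nt) = $11,436.02


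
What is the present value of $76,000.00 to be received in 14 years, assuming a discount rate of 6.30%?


Present value formula: PV = FV / (1 + r)^t
PV = $76,000.00 / (1 + 0.063)^14
PV = $76,000.00 / 2.352154
PV = $32,310.81

PV = FV / (1 + r)^t = $32,310.81


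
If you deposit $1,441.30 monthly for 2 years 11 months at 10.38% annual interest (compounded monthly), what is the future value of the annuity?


Future value of an ordinary annuity: FV = PMT × ((1 + r)^n − 1) / r
Monthly rate r = 0.1038/12 = 0.00865, n = 35
FV = $1,441.30 × ((1 + 0.1038/12)^35 − 1) / (0.1038/12)
FV = $1,441.30 × 40.672250
FV = $58,620.91

FV = PMT × ((1+r)^n - 1)/r = $58,620.91


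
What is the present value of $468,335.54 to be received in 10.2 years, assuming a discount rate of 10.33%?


Present value formula: PV = FV / (1 + r)^t
PV = $468,335.54 / (1 + 0.1033)^10.2
PV = $468,335.54 / 2.7256802
PV = $171,823.36

PV = FV / (1 + r)^t = $171,823.36


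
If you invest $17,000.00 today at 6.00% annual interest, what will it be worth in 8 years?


Future value formula: FV = PV × (1 + r)^t
FV = $17,000.00 × (1 + 0.06)^8
FV = $17,000.00 × 1.593848
FV = $27,095.42

FV = PV × (1 + r)^t = $27,095.42


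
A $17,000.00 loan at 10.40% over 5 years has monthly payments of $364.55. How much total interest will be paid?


Total paid over the life of the loan = PMT × n.
Total paid = $364.55 × 60 = $21,873.00
Total interest = total paid − principal = $21,873.00 − $17,000.00 = $4,873.00

Total interest = (PMT × n) - PV = $4,873.00


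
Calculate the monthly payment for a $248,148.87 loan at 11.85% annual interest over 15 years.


Loan payment formula: PMT = PV × r / (1 − (1 + r)^(−n))
Monthly rate r = 0.1185/12 = 0.009875, n = 180 months
Denominator: 1 − (1 + 0.1185/12)^(−180) = 0.829459
PMT = $248,148.87 × (0.1185/12) / 0.829459
PMT = $2,954.30 per month

PMT = PV × r / (1-(1+r)^(-n)) = $2,954.30/month


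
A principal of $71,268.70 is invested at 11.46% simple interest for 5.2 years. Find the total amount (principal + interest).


Total amount formula: A = P(1 + rt) = P + P·r·t
Interest: I = P × r × t = $71,268.70 × 0.1146 × 5.2 = $42,470.44
A = P + I = $71,268.70 + $42,470.44 = $113,739.14

A = P + I = P(1 + rt) = $113,739.14


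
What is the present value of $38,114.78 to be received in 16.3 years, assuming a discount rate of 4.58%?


Present value formula: PV = FV / (1 + r)^t
PV = $38,114.78 / (1 + 0.0458)^16.3
PV = $38,114.78 / 2.074975
PV = $18,368.79

PV = FV / (1 + r)^t = $18,368.79


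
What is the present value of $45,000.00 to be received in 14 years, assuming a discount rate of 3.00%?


Present value formula: PV = FV / (1 + r)^t
PV = $45,000.00 / (1 + 0.03)^14
PV = $45,000.00 / 1.512590
PV = $29,750.30

PV = FV / (1 + r)^t = $29,750.30


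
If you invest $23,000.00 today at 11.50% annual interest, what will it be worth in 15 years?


Future value formula: FV = PV × (1 + r)^t
FV = $23,000.00 × (1 + 0.115)^15
FV = $23,000.00 × 5.118268
FV = $117,720.16

FV = PV × (1 + r)^t = $117,720.16


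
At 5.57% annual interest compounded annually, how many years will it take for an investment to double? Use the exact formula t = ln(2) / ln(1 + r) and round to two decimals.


Doubling condition: (1 + r)^t = 2
Take ln of both sides: t × ln(1 + r) = ln(2)
t = ln(2) / ln(1 + r)
t = 0.693147 / 0.054204
t = 12.79

t = ln(2) / ln(1 + r) = 12.79 years


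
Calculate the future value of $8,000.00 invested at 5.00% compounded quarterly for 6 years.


Compound interest formula: A = P(1 + r/n)^(nt)
A = $8,000.00 × (1 + 0.05/4)^(4 × 6)
Growth factor: (1 + 0.05/4)^24 = 1.347351
A = $8,000.00 × 1.347351
A = $10,778.81

A = P(1 + r/n)^(nt) = $10,778.81


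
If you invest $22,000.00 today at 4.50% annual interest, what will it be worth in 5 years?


Future value formula: FV = PV × (1 + r)^t
FV = $22,000.00 × (1 + 0.045)^5
FV = $22,000.00 × 1.246182
FV = $27,416.00

FV = PV × (1 + r)^t = $27,416.00


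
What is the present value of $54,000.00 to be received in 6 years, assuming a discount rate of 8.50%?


Present value formula: PV = FV / (1 + r)^t
PV = $54,000.00 / (1 + 0.085)^6
PV = $54,000.00 / 1.63146751
PV = $33,099.03

PV = FV / (1 + r)^t = $33,099.03


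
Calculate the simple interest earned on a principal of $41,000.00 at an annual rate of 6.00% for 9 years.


Simple interest formula: I = P × r × t
I = $41,000.00 × 0.06 × 9
I = $22,140.00

I = P × r × t = $22,140.00


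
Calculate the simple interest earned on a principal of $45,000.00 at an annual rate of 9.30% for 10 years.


Simple interest formula: I = P × r × t
I = $45,000.00 × 0.093 × 10
I = $41,850.00

I = P × r × t = $41,850.00


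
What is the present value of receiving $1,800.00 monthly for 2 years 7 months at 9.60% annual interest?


Present value of an ordinary annuity: PV = PMT × (1 − (1 + r)^(−n)) / r
Monthly rate r = 0.096/12 = 0.008, n = 31
PV = $1,800.00 × (1 − (1 + 0.096/12)^(−31)) / (0.096/12)
PV = $1,800.00 × 27.358708
PV = $49,245.67

PV = PMT × (1-(1+r)^(-n))/r = $49,245.67


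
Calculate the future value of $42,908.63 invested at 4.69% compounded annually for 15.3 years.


Compound interest formula: A = P(1 + r/n)^(nt)
A = $42,908.63 × (1 + 0.0469/1)^(1 × 15.3)
Growth factor: (1 + 0.0469/1)^15.3 = 2.016274
A = $42,908.63 × 2.016274
A = $86,515.56

A = P(1 + r/n)^(nt) = $86,515.56


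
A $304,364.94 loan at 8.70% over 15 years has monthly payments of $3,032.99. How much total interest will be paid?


Total paid over the life of the loan = PMT × n.
Total paid = $3,032.99 × 180 = $545,938.20
Total interest = total paid − principal = $545,938.20 − $304,364.94 = $241,573.26

Total interest = (PMT × n) - PV = $241,573.26


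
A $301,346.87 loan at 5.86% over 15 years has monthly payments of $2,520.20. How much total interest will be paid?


Total paid over the life of the loan = PMT × n.
Total paid = $2,520.20 × 180 = $453,636.00
Total interest = total paid − principal = $453,636.00 − $301,346.87 = $152,289.13

Total interest = (PMT × n) - PV = $152,289.13


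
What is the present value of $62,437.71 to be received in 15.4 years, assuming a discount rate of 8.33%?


Present value formula: PV = FV / (1 + r)^t
PV = $62,437.71 / (1 + 0.0833)^15.4
PV = $62,437.71 / 3.428709
PV = $18,210.27

PV = FV / (1 + r)^t = $18,210.27


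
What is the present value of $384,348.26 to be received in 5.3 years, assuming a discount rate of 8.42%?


Present value formula: PV = FV / (1 + r)^t
PV = $384,348.26 / (1 + 0.0842)^5.3
PV = $384,348.26 / 1.53489911
PV = $250,406.20

PV = FV / (1 + r)^t = $250,406.20


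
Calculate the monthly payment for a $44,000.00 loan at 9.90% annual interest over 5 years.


Loan payment formula: PMT = PV × r / (1 − (1 + r)^(−n))
Monthly rate r = 0.099/12 = 0.00825, n = 60 months
Denominator: 1 − (1 + 0.099/12)^(−60) = 0.389190
PMT = $44,000.00 × (0.099/12) / 0.389190
PMT = $932.71 per month

PMT = PV × r / (1-(1+r)^(-n)) = $932.71/month


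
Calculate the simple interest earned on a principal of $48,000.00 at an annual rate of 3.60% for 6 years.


Simple interest formula: I = P × r × t
I = $48,000.00 × 0.036 × 6
I = $10,368.00

I = P × r × t = $10,368.00


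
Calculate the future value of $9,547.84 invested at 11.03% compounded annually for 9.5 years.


Compound interest formula: A = P(1 + r/n)^(nt)
A = $9,547.84 × (1 + 0.1103/1)^(1 × 9.5)
Growth factor: (1 + 0.1103/1)^9.5 = 2.701987
A = $9,547.84 × 2.701987
A = $25,798.14

A = P(1 + r/n)^(nt) = $25,798.14


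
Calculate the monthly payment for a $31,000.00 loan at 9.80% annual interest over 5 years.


Loan payment formula: PMT = PV × r / (1 − (1 + r)^(−n))
Monthly rate r = 0.098/12 ≈ 0.00816667, n = 60 months
Denominator: 1 − (1 + 0.098/12)^(−60) = 0.386153
PMT = $31,000.00 × (0.098/12) / 0.386153
PMT = $655.61 per month

PMT = PV × r / (1-(1+r)^(-n)) = $655.61/month


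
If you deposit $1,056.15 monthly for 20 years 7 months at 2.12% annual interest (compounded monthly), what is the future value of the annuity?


Future value of an ordinary annuity: FV = PMT × ((1 + r)^n − 1) / r
Monthly rate r = 0.0212/12 ≈ 0.00176667, n = 247
FV = $1,056.15 × ((1 + 0.0212/12)^247 − 1) / (0.0212/12)
FV = $1,056.15 × 309.328549
FV = $326,697.35

FV = PMT × ((1+r)^n - 1)/r = $326,697.35


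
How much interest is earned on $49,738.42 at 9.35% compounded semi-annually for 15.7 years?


Compound interest earned = final amount − principal.
A = P(1 + r/n)^(nt) = $49,738.42 × (1 + 0.0935/2)^(2 × 15.7) = $208,814.78
Interest = A − P = $208,814.78 − $49,738.42 = $159,076.36

Interest = A - P = $159,076.36


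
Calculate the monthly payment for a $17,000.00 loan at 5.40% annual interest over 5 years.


Loan payment formula: PMT = PV × r / (1 − (1 + r)^(−n))
Monthly rate r = 0.054/12 = 0.0045, n = 60 months
Denominator: 1 − (1 + 0.054/12)^(−60) = 0.236158
PMT = $17,000.00 × (0.054/12) / 0.236158
PMT = $323.94 per month

PMT = PV × r / (1-(1+r)^(-n)) = $323.94/month


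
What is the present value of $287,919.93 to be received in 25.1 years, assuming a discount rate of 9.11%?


Present value formula: PV = FV / (1 + r)^t
PV = $287,919.93 / (1 + 0.0911)^25.1
PV = $287,919.93 / 8.920729
PV = $32,275.38

PV = FV / (1 + r)^t = $32,275.38


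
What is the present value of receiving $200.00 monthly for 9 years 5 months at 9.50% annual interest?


Present value of an ordinary annuity: PV = PMT × (1 − (1 + r)^(−n)) / r
Monthly rate r = 0.095/12 ≈ 0.00791667, n = 113
PV = $200.00 × (1 − (1 + 0.095/12)^(−113)) / (0.095/12)
PV = $200.00 × 74.498484
PV = $14,899.70

PV = PMT × (1-(1+r)^(-n))/r = $14,899.70


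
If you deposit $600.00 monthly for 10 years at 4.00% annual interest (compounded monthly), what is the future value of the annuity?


Future value of an ordinary annuity: FV = PMT × ((1 + r)^n − 1) / r
Monthly rate r = 0.04/12 ≈ 0.00333333, n = 120
FV = $600.00 × ((1 + 0.04/12)^120 − 1) / (0.04/12)
FV = $600.00 × 147.249805
FV = $88,349.88

FV = PMT × ((1+r)^n - 1)/r = $88,349.88


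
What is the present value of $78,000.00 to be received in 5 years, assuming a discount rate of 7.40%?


Present value formula: PV = FV / (1 + r)^t
PV = $78,000.00 / (1 + 0.074)^5
PV = $78,000.00 / 1.42896439
PV = $54,584.99

PV = FV / (1 + r)^t = $54,584.99


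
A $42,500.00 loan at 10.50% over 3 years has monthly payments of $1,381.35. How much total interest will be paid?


Total paid over the life of the loan = PMT × n.
Total paid = $1,381.35 × 36 = $49,728.60
Total interest = total paid − principal = $49,728.60 − $42,500.00 = $7,228.60

Total interest = (PMT × n) - PV = $7,228.60


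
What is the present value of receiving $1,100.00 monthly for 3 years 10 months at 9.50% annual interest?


Present value of an ordinary annuity: PV = PMT × (1 − (1 + r)^(−n)) / r
Monthly rate r = 0.095/12 ≈ 0.00791667, n = 46
PV = $1,100.00 × (1 − (1 + 0.095/12)^(−46)) / (0.095/12)
PV = $1,100.00 × 38.428754
PV = $42,271.63

PV = PMT × (1-(1+r)^(-n))/r = $42,271.63


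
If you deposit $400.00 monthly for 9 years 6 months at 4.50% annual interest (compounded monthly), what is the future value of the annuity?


Future value of an ordinary annuity: FV = PMT × ((1 + r)^n − 1) / r
Monthly rate r = 0.045/12 = 0.00375, n = 114
FV = $400.00 × ((1 + 0.045/12)^114 − 1) / (0.045/12)
FV = $400.00 × 141.918294
FV = $56,767.32

FV = PMT × ((1+r)^n - 1)/r = $56,767.32


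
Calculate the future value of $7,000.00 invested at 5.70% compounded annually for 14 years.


Compound interest formula: A = P(1 + r/n)^(nt)
A = $7,000.00 × (1 + 0.057/1)^(1 × 14)
Growth factor: (1 + 0.057/1)^14 = 2.172950
A = $7,000.00 × 2.172950
A = $15,210.65

A = P(1 + r/n)^(nt) = $15,210.65


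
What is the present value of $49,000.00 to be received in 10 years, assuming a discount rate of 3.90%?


Present value formula: PV = FV / (1 + r)^t
PV = $49,000.00 / (1 + 0.039)^10
PV = $49,000.00 / 1.4660726
PV = $33,422.63

PV = FV / (1 + r)^t = $33,422.63


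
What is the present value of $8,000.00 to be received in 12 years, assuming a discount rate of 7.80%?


Present value formula: PV = FV / (1 + r)^t
PV = $8,000.00 / (1 + 0.078)^12
PV = $8,000.00 / 2.462777
PV = $3,248.37

PV = FV / (1 + r)^t = $3,248.37


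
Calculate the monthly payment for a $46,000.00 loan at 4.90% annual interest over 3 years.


Loan payment formula: PMT = PV × r / (1 − (1 + r)^(−n))
Monthly rate r = 0.049/12 ≈ 0.00408333, n = 36 months
Denominator: 1 − (1 + 0.049/12)^(−36) = 0.1364476
PMT = $46,000.00 × (0.049/12) / 0.1364476
PMT = $1,376.60 per month

PMT = PV × r / (1-(1+r)^(-n)) = $1,376.60/month


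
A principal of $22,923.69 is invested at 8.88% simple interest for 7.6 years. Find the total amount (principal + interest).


Total amount formula: A = P(1 + rt) = P + P·r·t
Interest: I = P × r × t = $22,923.69 × 0.0888 × 7.6 = $15,470.74
A = P + I = $22,923.69 + $15,470.74 = $38,394.43

A = P + I = P(1 + rt) = $38,394.43


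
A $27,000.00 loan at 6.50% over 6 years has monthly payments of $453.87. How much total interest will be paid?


Total paid over the life of the loan = PMT × n.
Total paid = $453.87 × 72 = $32,678.64
Total interest = total paid − principal = $32,678.64 − $27,000.00 = $5,678.64

Total interest = (PMT × n) - PV = $5,678.64


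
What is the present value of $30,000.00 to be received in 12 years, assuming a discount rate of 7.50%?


Present value formula: PV = FV / (1 + r)^t
PV = $30,000.00 / (1 + 0.075)^12
PV = $30,000.00 / 2.381780
PV = $12,595.62

PV = FV / (1 + r)^t = $12,595.62


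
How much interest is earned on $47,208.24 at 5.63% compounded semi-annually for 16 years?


Compound interest earned = final amount − principal.
A = P(1 + r/n)^(nt) = $47,208.24 × (1 + 0.0563/2)^(2 × 16) = $114,769.15
Interest = A − P = $114,769.15 − $47,208.24 = $67,560.91

Interest = A - P = $67,560.91


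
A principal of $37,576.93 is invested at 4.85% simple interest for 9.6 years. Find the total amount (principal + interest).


Total amount formula: A = P(1 + rt) = P + P·r·t
Interest: I = P × r × t = $37,576.93 × 0.0485 × 9.6 = $17,495.82
A = P + I = $37,576.93 + $17,495.82 = $55,072.75

A = P + I = P(1 + rt) = $55,072.75


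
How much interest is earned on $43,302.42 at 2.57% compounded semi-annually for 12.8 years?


Compound interest earned = final amount − principal.
A = P(1 + r/n)^(nt) = $43,302.42 × (1 + 0.0257/2)^(2 × 12.8) = $60,043.72
Interest = A − P = $60,043.72 − $43,302.42 = $16,741.30

Interest = A - P = $16,741.30


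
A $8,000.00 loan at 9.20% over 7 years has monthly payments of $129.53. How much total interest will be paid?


Total paid over the life of the loan = PMT × n.
Total paid = $129.53 × 84 = $10,880.52
Total interest = total paid − principal = $10,880.52 − $8,000.00 = $2,880.52

Total interest = (PMT × n) - PV = $2,880.52


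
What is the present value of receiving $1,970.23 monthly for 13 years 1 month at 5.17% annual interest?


Present value of an ordinary annuity: PV = PMT × (1 − (1 + r)^(−n)) / r
Monthly rate r = 0.0517/12 ≈ 0.00430833, n = 157
PV = $1,970.23 × (1 − (1 + 0.0517/12)^(−157)) / (0.0517/12)
PV = $1,970.23 × 113.923607
PV = $224,455.71

PV = PMT × (1-(1+r)^(-n))/r = $224,455.71


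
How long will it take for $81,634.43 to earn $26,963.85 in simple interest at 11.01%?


Rearrange the simple interest formula for t:
I = P × r × t  ⇒  t = I / (P × r)
t = $26,963.85 / ($81,634.43 × 0.1101)
t = 3

t = I/(P×r) = 3 years


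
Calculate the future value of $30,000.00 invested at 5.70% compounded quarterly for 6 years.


Compound interest formula: A = P(1 + r/n)^(nt)
A = $30,000.00 × (1 + 0.057/4)^(4 × 6)
Growth factor: (1 + 0.057/4)^24 = 1.4043663
A = $30,000.00 × 1.4043663
A = $42,130.99

A = P(1 + r/n)^(nt) = $42,130.99


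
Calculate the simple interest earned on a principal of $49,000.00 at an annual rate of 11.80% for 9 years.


Simple interest formula: I = P × r × t
I = $49,000.00 × 0.118 × 9
I = $52,038.00

I = P × r × t = $52,038.00


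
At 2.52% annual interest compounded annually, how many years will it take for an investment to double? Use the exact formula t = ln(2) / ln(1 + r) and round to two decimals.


Doubling condition: (1 + r)^t = 2
Take ln of both sides: t × ln(1 + r) = ln(2)
t = ln(2) / ln(1 + r)
t = 0.693147 / 0.024888
t = 27.85

t = ln(2) / ln(1 + r) = 27.85 years


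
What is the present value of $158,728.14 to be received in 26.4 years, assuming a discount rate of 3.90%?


Present value formula: PV = FV / (1 + r)^t
PV = $158,728.14 / (1 + 0.039)^26.4
PV = $158,728.14 / 2.745683
PV = $57,810.07

PV = FV / (1 + r)^t = $57,810.07


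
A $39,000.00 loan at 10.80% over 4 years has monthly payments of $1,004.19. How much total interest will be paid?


Total paid over the life of the loan = PMT × n.
Total paid = $1,004.19 × 48 = $48,201.12
Total interest = total paid − principal = $48,201.12 − $39,000.00 = $9,201.12

Total interest = (PMT × n) - PV = $9,201.12


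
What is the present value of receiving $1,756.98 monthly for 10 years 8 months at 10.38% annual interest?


Present value of an ordinary annuity: PV = PMT × (1 − (1 + r)^(−n)) / r
Monthly rate r = 0.1038/12 = 0.00865, n = 128
PV = $1,756.98 × (1 − (1 + 0.1038/12)^(−128)) / (0.1038/12)
PV = $1,756.98 × 77.218466
PV = $135,671.30

PV = PMT × (1-(1+r)^(-n))/r = $135,671.30


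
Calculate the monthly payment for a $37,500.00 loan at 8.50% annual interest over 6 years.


Loan payment formula: PMT = PV × r / (1 − (1 + r)^(−n))
Monthly rate r = 0.085/12 ≈ 0.00708333, n = 72 months
Denominator: 1 − (1 + 0.085/12)^(−72) = 0.398424
PMT = $37,500.00 × (0.085/12) / 0.398424
PMT = $666.69 per month

PMT = PV × r / (1-(1+r)^(-n)) = $666.69/month


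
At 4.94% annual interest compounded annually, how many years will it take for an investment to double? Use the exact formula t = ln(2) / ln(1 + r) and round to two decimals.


Doubling condition: (1 + r)^t = 2
Take ln of both sides: t × ln(1 + r) = ln(2)
t = ln(2) / ln(1 + r)
t = 0.693147 / 0.0482186
t = 14.38

t = ln(2) / ln(1 + r) = 14.38 years


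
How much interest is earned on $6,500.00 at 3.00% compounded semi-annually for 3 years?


Compound interest earned = final amount − principal.
A = P(1 + r/n)^(nt) = $6,500.00 × (1 + 0.03/2)^(2 × 3) = $7,107.38
Interest = A − P = $7,107.38 − $6,500.00 = $607.38

Interest = A - P = $607.38


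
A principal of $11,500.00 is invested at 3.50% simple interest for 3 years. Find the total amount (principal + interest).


Total amount formula: A = P(1 + rt) = P + P·r·t
Interest: I = P × r × t = $11,500.00 × 0.035 × 3 = $1,207.50
A = P + I = $11,500.00 + $1,207.50 = $12,707.50

A = P + I = P(1 + rt) = $12,707.50


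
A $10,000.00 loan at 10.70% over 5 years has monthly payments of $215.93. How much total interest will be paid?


Total paid over the life of the loan = PMT × n.
Total paid = $215.93 × 60 = $12,955.80
Total interest = total paid − principal = $12,955.80 − $10,000.00 = $2,955.80

Total interest = (PMT × n) - PV = $2,955.80


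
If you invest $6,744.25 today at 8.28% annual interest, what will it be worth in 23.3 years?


Future value formula: FV = PV × (1 + r)^t
FV = $6,744.25 × (1 + 0.0828)^23.3
FV = $6,744.25 × 6.382255
FV = $43,043.52

FV = PV × (1 + r)^t = $43,043.52


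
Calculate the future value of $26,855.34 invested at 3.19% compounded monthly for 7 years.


Compound interest formula: A = P(1 + r/n)^(nt)
A = $26,855.34 × (1 + 0.0319/12)^(12 × 7)
Growth factor: (1 + 0.0319/12)^84 = 1.249825
A = $26,855.34 × 1.249825
A = $33,564.48

A = P(1 + r/n)^(nt) = $33,564.48


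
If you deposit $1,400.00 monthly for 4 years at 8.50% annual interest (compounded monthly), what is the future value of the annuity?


Future value of an ordinary annuity: FV = PMT × ((1 + r)^n − 1) / r
Monthly rate r = 0.085/12 ≈ 0.00708333, n = 48
FV = $1,400.00 × ((1 + 0.085/12)^48 − 1) / (0.085/12)
FV = $1,400.00 × 56.931495
FV = $79,704.09

FV = PMT × ((1+r)^n - 1)/r = $79,704.09


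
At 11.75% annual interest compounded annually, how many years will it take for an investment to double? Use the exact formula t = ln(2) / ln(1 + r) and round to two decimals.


Doubling condition: (1 + r)^t = 2
Take ln of both sides: t × ln(1 + r) = ln(2)
t = ln(2) / ln(1 + r)
t = 0.693147 / 0.111094
t = 6.24

t = ln(2) / ln(1 + r) = 6.24 years


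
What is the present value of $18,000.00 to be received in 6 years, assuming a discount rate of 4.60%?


Present value formula: PV = FV / (1 + r)^t
PV = $18,000.00 / (1 + 0.046)^6
PV = $18,000.00 / 1.309755
PV = $13,743.03

PV = FV / (1 + r)^t = $13,743.03


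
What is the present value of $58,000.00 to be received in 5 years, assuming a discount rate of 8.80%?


Present value formula: PV = FV / (1 + r)^t
PV = $58,000.00 / (1 + 0.088)^5
PV = $58,000.00 / 1.5245598
PV = $38,043.77

PV = FV / (1 + r)^t = $38,043.77


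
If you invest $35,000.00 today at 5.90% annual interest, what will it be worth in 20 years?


Future value formula: FV = PV × (1 + r)^t
FV = $35,000.00 × (1 + 0.059)^20
FV = $35,000.00 × 3.14716275
FV = $110,150.70

FV = PV × (1 + r)^t = $110,150.70


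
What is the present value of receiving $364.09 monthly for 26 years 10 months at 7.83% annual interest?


Present value of an ordinary annuity: PV = PMT × (1 − (1 + r)^(−n)) / r
Monthly rate r = 0.0783/12 = 0.006525, n = 322
PV = $364.09 × (1 − (1 + 0.0783/12)^(−322)) / (0.0783/12)
PV = $364.09 × 134.380742
PV = $48,926.68

PV = PMT × (1-(1+r)^(-n))/r = $48,926.68


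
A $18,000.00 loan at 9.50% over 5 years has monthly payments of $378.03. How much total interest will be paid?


Total paid over the life of the loan = PMT × n.
Total paid = $378.03 × 60 = $22,681.80
Total interest = total paid − principal = $22,681.80 − $18,000.00 = $4,681.80

Total interest = (PMT × n) - PV = $4,681.80


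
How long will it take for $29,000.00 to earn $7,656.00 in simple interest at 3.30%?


Rearrange the simple interest formula for t:
I = P × r × t  ⇒  t = I / (P × r)
t = $7,656.00 / ($29,000.00 × 0.033)
t = 8

t = I/(P×r) = 8 years


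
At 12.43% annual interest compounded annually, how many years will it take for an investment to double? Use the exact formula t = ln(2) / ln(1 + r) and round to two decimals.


Doubling condition: (1 + r)^t = 2
Take ln of both sides: t × ln(1 + r) = ln(2)
t = ln(2) / ln(1 + r)
t = 0.693147 / 0.117161
t = 5.92

t = ln(2) / ln(1 + r) = 5.92 years


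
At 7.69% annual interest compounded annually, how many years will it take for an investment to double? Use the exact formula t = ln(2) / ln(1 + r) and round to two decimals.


Doubling condition: (1 + r)^t = 2
Take ln of both sides: t × ln(1 + r) = ln(2)
t = ln(2) / ln(1 + r)
t = 0.693147 / 0.074087
t = 9.36

t = ln(2) / ln(1 + r) = 9.36 years


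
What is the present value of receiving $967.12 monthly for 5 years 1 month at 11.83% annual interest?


Present value of an ordinary annuity: PV = PMT × (1 − (1 + r)^(−n)) / r
Monthly rate r = 0.1183/12 ≈ 0.00985833, n = 61
PV = $967.12 × (1 − (1 + 0.1183/12)^(−61)) / (0.1183/12)
PV = $967.12 × 45.678814
PV = $44,176.89

PV = PMT × (1-(1+r)^(-n))/r = $44,176.89


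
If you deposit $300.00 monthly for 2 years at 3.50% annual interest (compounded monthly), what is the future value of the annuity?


Future value of an ordinary annuity: FV = PMT × ((1 + r)^n − 1) / r
Monthly rate r = 0.035/12 ≈ 0.00291667, n = 24
FV = $300.00 × ((1 + 0.035/12)^24 − 1) / (0.035/12)
FV = $300.00 × 24.822485
FV = $7,446.75

FV = PMT × ((1+r)^n - 1)/r = $7,446.75


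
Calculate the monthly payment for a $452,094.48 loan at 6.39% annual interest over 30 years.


Loan payment formula: PMT = PV × r / (1 − (1 + r)^(−n))
Monthly rate r = 0.0639/12 = 0.005325, n = 360 months
Denominator: 1 − (1 + 0.0639/12)^(−360) = 0.852203
PMT = $452,094.48 × (0.0639/12) / 0.852203
PMT = $2,824.92 per month

PMT = PV × r / (1-(1+r)^(-n)) = $2,824.92/month


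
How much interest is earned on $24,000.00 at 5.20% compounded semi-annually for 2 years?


Compound interest earned = final amount − principal.
A = P(1 + r/n)^(nt) = $24,000.00 × (1 + 0.052/2)^(2 × 2) = $26,595.04
Interest = A − P = $26,595.04 − $24,000.00 = $2,595.04

Interest = A - P = $2,595.04


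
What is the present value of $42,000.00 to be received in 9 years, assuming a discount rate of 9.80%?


Present value formula: PV = FV / (1 + r)^t
PV = $42,000.00 / (1 + 0.098)^9
PV = $42,000.00 / 2.3196425
PV = $18,106.24

PV = FV / (1 + r)^t = $18,106.24


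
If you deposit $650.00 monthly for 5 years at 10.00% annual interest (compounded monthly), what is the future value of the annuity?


Future value of an ordinary annuity: FV = PMT × ((1 + r)^n − 1) / r
Monthly rate r = 0.1/12 ≈ 0.00833333, n = 60
FV = $650.00 × ((1 + 0.1/12)^60 − 1) / (0.1/12)
FV = $650.00 × 77.437072
FV = $50,334.10

FV = PMT × ((1+r)^n - 1)/r = $50,334.10


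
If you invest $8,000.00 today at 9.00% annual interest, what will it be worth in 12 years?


Future value formula: FV = PV × (1 + r)^t
FV = $8,000.00 × (1 + 0.09)^12
FV = $8,000.00 × 2.812665
FV = $22,501.32

FV = PV × (1 + r)^t = $22,501.32


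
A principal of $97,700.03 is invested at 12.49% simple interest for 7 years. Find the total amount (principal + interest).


Total amount formula: A = P(1 + rt) = P + P·r·t
Interest: I = P × r × t = $97,700.03 × 0.1249 × 7 = $85,419.14
A = P + I = $97,700.03 + $85,419.14 = $183,119.17

A = P + I = P(1 + rt) = $183,119.17


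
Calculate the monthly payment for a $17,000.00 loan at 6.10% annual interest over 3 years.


Loan payment formula: PMT = PV × r / (1 − (1 + r)^(−n))
Monthly rate r = 0.061/12 ≈ 0.00508333, n = 36 months
Denominator: 1 − (1 + 0.061/12)^(−36) = 0.166846
PMT = $17,000.00 × (0.061/12) / 0.166846
PMT = $517.94 per month

PMT = PV × r / (1-(1+r)^(-n)) = $517.94/month


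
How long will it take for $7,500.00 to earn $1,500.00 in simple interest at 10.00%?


Rearrange the simple interest formula for t:
I = P × r × t  ⇒  t = I / (P × r)
t = $1,500.00 / ($7,500.00 × 0.1)
t = 2

t = I/(P×r) = 2 years


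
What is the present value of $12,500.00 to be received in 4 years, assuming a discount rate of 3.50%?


Present value formula: PV = FV / (1 + r)^t
PV = $12,500.00 / (1 + 0.035)^4
PV = $12,500.00 / 1.147523
PV = $10,893.03

PV = FV / (1 + r)^t = $10,893.03


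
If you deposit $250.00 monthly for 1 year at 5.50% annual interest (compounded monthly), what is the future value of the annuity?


Future value of an ordinary annuity: FV = PMT × ((1 + r)^n − 1) / r
Monthly rate r = 0.055/12 ≈ 0.00458333, n = 12
FV = $250.00 × ((1 + 0.055/12)^12 − 1) / (0.055/12)
FV = $250.00 × 12.307170
FV = $3,076.79

FV = PMT × ((1+r)^n - 1)/r = $3,076.79


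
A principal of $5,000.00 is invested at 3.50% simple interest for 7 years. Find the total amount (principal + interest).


Total amount formula: A = P(1 + rt) = P + P·r·t
Interest: I = P × r × t = $5,000.00 × 0.035 × 7 = $1,225.00
A = P + I = $5,000.00 + $1,225.00 = $6,225.00

A = P + I = P(1 + rt) = $6,225.00


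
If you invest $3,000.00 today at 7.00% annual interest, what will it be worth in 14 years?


Future value formula: FV = PV × (1 + r)^t
FV = $3,000.00 × (1 + 0.07)^14
FV = $3,000.00 × 2.578534
FV = $7,735.60

FV = PV × (1 + r)^t = $7,735.60


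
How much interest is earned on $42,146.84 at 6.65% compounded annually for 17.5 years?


Compound interest earned = final amount − principal.
A = P(1 + r/n)^(nt) = $42,146.84 × (1 + 0.0665/1)^(1 × 17.5) = $130,040.93
Interest = A − P = $130,040.93 − $42,146.84 = $87,894.09

Interest = A - P = $87,894.09


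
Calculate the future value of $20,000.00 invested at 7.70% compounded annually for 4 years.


Compound interest formula: A = P(1 + r/n)^(nt)
A = $20,000.00 × (1 + 0.077/1)^(1 × 4)
Growth factor: (1 + 0.077/1)^4 = 1.3454353
A = $20,000.00 × 1.3454353
A = $26,908.71

A = P(1 + r/n)^(nt) = $26,908.71


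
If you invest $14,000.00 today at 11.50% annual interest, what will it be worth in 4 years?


Future value formula: FV = PV × (1 + r)^t
FV = $14,000.00 × (1 + 0.115)^4
FV = $14,000.00 × 1.5456084
FV = $21,638.52

FV = PV × (1 + r)^t = $21,638.52


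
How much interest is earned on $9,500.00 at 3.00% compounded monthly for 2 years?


Compound interest earned = final amount − principal.
A = P(1 + r/n)^(nt) = $9,500.00 × (1 + 0.03/12)^(12 × 2) = $10,086.69
Interest = A − P = $10,086.69 − $9,500.00 = $586.69

Interest = A - P = $586.69


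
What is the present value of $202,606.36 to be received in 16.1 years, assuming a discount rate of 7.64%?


Present value formula: PV = FV / (1 + r)^t
PV = $202,606.36 / (1 + 0.0764)^16.1
PV = $202,606.36 / 3.271722
PV = $61,926.52

PV = FV / (1 + r)^t = $61,926.52


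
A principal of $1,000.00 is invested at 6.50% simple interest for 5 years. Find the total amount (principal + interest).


Total amount formula: A = P(1 + rt) = P + P·r·t
Interest: I = P × r × t = $1,000.00 × 0.065 × 5 = $325.00
A = P + I = $1,000.00 + $325.00 = $1,325.00

A = P + I = P(1 + rt) = $1,325.00


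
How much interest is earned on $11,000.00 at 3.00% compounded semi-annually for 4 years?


Compound interest earned = final amount − principal.
A = P(1 + r/n)^(nt) = $11,000.00 × (1 + 0.03/2)^(2 × 4) = $12,391.42
Interest = A − P = $12,391.42 − $11,000.00 = $1,391.42

Interest = A - P = $1,391.42
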